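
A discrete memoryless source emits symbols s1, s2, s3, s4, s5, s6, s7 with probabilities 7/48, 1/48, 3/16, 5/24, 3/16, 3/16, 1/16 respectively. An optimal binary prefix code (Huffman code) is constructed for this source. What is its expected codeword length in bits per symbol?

Repeatedly combine the two least-probable nodes; the expected code length is the sum of the merged weights.
merge 1/48 + 1/16 → 1/12
merge 1/12 + 7/48 → 11/48
merge 3/16 + 3/16 → 3/8
merge 3/16 + 5/24 → 19/48
merge 11/48 + 3/8 → 29/48
merge 19/48 + 29/48 → 1
L = 1/12 + 11/48 + 3/8 + 19/48 + 29/48 + 1 = 43/16 = 2.6875 bits/symbol.

2.6875 bits/symbol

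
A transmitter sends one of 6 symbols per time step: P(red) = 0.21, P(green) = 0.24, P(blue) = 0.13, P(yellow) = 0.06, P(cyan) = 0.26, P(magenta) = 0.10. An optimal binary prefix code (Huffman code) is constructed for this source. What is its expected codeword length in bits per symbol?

Repeatedly combine the two least-probable nodes; the expected code length is the sum of the merged weights.
merge 3/50 + 1/10 → 4/25
merge 13/100 + 4/25 → 29/100
merge 21/100 + 6/25 → 9/20
merge 13/50 + 29/100 → 11/20
merge 9/20 + 11/20 → 1
L = 4/25 + 29/100 + 9/20 + 11/20 + 1 = 49/20 = 2.45 bits/symbol.

2.45 bits/symbol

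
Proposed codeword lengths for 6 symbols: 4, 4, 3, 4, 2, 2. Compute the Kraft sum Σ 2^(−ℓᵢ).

0.8125

With common denominator 2^4 = 16: Σ 2^(−ℓᵢ) = 1/16 + 1/16 + 2/16 + 1/16 + 4/16 + 4/16 = 13/16 = 0.8125.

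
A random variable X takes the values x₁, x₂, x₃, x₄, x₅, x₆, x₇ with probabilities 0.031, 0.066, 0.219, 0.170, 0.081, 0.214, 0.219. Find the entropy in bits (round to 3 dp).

2.578 bits

H = −Σ pᵢ log₂ pᵢ.
−0.031·log₂(0.031) = 0.1554
−0.066·log₂(0.066) = 0.2588
−0.219·log₂(0.219) = 0.4798
−0.170·log₂(0.170) = 0.4346
−0.081·log₂(0.081) = 0.2937
−0.214·log₂(0.214) = 0.4760
−0.219·log₂(0.219) = 0.4798
Sum ≈ 2.5781 → 2.578 bits.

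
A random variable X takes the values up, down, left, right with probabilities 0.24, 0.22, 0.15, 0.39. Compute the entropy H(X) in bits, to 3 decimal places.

1.915 bits

H = −Σ pᵢ log₂ pᵢ.
−0.24·log₂(0.24) = 0.4941
−0.22·log₂(0.22) = 0.4806
−0.15·log₂(0.15) = 0.4105
−0.39·log₂(0.39) = 0.5298
Sum ≈ 1.9150 → 1.915 bits.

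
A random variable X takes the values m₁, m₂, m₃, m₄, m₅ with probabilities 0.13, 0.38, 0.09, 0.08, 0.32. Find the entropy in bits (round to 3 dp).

2.043 bits

H = −Σ pᵢ log₂ pᵢ.
−0.13·log₂(0.13) = 0.3826
−0.38·log₂(0.38) = 0.5305
−0.09·log₂(0.09) = 0.3127
−0.08·log₂(0.08) = 0.2915
−0.32·log₂(0.32) = 0.5260
Sum ≈ 2.0433 → 2.043 bits.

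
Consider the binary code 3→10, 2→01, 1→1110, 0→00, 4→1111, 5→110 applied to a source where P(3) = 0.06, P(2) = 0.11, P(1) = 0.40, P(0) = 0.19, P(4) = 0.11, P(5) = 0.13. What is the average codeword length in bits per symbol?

3.15 bits/symbol

L̄ = Σ pᵢ·ℓᵢ = 0.06·2 + 0.11·2 + 0.40·4 + 0.19·2 + 0.11·4 + 0.13·3 = 3.15 bits/symbol.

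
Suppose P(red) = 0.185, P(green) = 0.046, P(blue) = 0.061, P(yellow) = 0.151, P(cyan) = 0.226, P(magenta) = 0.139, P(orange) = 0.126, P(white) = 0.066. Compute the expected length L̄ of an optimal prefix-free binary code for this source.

2.869 bits/symbol

Repeatedly combine the two least-probable nodes; the expected code length is the sum of the merged weights.
merge 23/500 + 61/1000 → 107/1000
merge 33/500 + 107/1000 → 173/1000
merge 63/500 + 139/1000 → 53/200
merge 151/1000 + 173/1000 → 81/250
merge 37/200 + 113/500 → 411/1000
merge 53/200 + 81/250 → 589/1000
merge 411/1000 + 589/1000 → 1
L = 107/1000 + 173/1000 + 53/200 + 81/250 + 411/1000 + 589/1000 + 1 = 2869/1000 = 2.869 bits/symbol.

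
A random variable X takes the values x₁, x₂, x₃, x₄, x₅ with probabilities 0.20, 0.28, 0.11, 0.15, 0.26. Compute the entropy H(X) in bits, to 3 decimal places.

H = −Σ pᵢ log₂ pᵢ.
−0.20·log₂(0.20) = 0.4644
−0.28·log₂(0.28) = 0.5142
−0.11·log₂(0.11) = 0.3503
−0.15·log₂(0.15) = 0.4105
−0.26·log₂(0.26) = 0.5053
Sum ≈ 2.2447 → 2.245 bits.

2.245 bits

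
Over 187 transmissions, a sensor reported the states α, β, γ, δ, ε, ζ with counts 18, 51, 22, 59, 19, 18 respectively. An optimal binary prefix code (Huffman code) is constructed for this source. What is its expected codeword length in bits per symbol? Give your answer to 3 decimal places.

2.412 bits/symbol

Probabilities are the counts divided by 187.
Repeatedly combine the two least-probable nodes; the expected code length is the sum of the merged weights.
merge 18/187 + 18/187 → 36/187
merge 19/187 + 2/17 → 41/187
merge 36/187 + 41/187 → 7/17
merge 3/11 + 59/187 → 10/17
merge 7/17 + 10/17 → 1
L = 36/187 + 41/187 + 7/17 + 10/17 + 1 = 41/17 ≈ 2.412 bits/symbol.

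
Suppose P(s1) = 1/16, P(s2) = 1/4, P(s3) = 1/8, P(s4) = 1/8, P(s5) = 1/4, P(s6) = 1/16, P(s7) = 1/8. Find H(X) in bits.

Each probability is a power of 1/2, so log₂(1/p) is an integer.
H = Σ p·log₂(1/p) = 1/16·4 + 1/4·2 + 1/8·3 + 1/8·3 + 1/4·2 + 1/16·4 + 1/8·3 = 2.625 bits.

2.625 bits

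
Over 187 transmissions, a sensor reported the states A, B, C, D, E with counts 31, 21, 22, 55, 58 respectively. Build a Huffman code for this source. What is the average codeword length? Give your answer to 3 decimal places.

2.230 bits/symbol

Probabilities are the counts divided by 187.
Repeatedly combine the two least-probable nodes; the expected code length is the sum of the merged weights.
merge 21/187 + 2/17 → 43/187
merge 31/187 + 43/187 → 74/187
merge 5/17 + 58/187 → 113/187
merge 74/187 + 113/187 → 1
L = 43/187 + 74/187 + 113/187 + 1 = 417/187 ≈ 2.230 bits/symbol.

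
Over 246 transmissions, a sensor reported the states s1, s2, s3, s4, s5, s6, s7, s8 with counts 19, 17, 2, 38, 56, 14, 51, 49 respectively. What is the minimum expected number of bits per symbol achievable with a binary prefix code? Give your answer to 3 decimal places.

Probabilities are the counts divided by 246.
Repeatedly combine the two least-probable nodes; the expected code length is the sum of the merged weights.
merge 1/123 + 7/123 → 8/123
merge 8/123 + 17/246 → 11/82
merge 19/246 + 11/82 → 26/123
merge 19/123 + 49/246 → 29/82
merge 17/82 + 26/123 → 103/246
merge 28/123 + 29/82 → 143/246
merge 103/246 + 143/246 → 1
L = 8/123 + 11/82 + 26/123 + 29/82 + 103/246 + 143/246 + 1 = 340/123 ≈ 2.764 bits/symbol.

2.764 bits/symbol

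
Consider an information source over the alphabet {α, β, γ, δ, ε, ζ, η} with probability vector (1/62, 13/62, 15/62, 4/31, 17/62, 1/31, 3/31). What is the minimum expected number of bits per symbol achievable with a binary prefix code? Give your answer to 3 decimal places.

2.468 bits/symbol

Repeatedly combine the two least-probable nodes; the expected code length is the sum of the merged weights.
merge 1/62 + 1/31 → 3/62
merge 3/62 + 3/31 → 9/62
merge 4/31 + 9/62 → 17/62
merge 13/62 + 15/62 → 14/31
merge 17/62 + 17/62 → 17/31
merge 14/31 + 17/31 → 1
L = 3/62 + 9/62 + 17/62 + 14/31 + 17/31 + 1 = 153/62 ≈ 2.468 bits/symbol.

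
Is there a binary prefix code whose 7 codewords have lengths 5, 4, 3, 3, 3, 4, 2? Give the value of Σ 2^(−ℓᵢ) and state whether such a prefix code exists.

With common denominator 2^5 = 32: Σ 2^(−ℓᵢ) = 1/32 + 2/32 + 4/32 + 4/32 + 4/32 + 2/32 + 8/32 = 25/32 = 0.78125.
Kraft's inequality requires Σ ≤ 1; here Σ = 0.78125 ≤ 1, so such a prefix code exists.

0.78125; yes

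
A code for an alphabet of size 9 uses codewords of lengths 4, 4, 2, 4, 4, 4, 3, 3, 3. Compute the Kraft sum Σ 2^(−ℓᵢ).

0.9375

With common denominator 2^4 = 16: Σ 2^(−ℓᵢ) = 1/16 + 1/16 + 4/16 + 1/16 + 1/16 + 1/16 + 2/16 + 2/16 + 2/16 = 15/16 = 0.9375.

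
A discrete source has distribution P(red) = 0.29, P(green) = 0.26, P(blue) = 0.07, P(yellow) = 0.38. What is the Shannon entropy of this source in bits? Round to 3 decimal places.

1.822 bits

H = −Σ pᵢ log₂ pᵢ.
−0.29·log₂(0.29) = 0.5179
−0.26·log₂(0.26) = 0.5053
−0.07·log₂(0.07) = 0.2686
−0.38·log₂(0.38) = 0.5305
Sum ≈ 1.8222 → 1.822 bits.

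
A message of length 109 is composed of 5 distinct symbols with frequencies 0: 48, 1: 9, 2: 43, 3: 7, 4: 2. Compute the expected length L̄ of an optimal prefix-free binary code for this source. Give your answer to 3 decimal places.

Probabilities are the counts divided by 109.
Repeatedly combine the two least-probable nodes; the expected code length is the sum of the merged weights.
merge 2/109 + 7/109 → 9/109
merge 9/109 + 9/109 → 18/109
merge 18/109 + 43/109 → 61/109
merge 48/109 + 61/109 → 1
L = 9/109 + 18/109 + 61/109 + 1 = 197/109 ≈ 1.807 bits/symbol.

1.807 bits/symbol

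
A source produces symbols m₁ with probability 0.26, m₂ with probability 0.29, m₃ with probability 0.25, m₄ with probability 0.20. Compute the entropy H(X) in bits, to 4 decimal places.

1.9876 bits

H = −Σ pᵢ log₂ pᵢ.
−0.26·log₂(0.26) = 0.5053
−0.29·log₂(0.29) = 0.5179
−0.25·log₂(0.25) = 0.5000
−0.20·log₂(0.20) = 0.4644
Sum ≈ 1.9876 → 1.9876 bits.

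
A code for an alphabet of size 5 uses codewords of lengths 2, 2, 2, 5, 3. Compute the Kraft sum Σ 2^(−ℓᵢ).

With common denominator 2^5 = 32: Σ 2^(−ℓᵢ) = 8/32 + 8/32 + 8/32 + 1/32 + 4/32 = 29/32 = 0.90625.

0.90625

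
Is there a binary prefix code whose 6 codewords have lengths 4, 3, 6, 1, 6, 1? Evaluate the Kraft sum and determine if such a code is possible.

1.21875; no

With common denominator 2^6 = 64: Σ 2^(−ℓᵢ) = 4/64 + 8/64 + 1/64 + 32/64 + 1/64 + 32/64 = 78/64 = 1.21875.
Kraft's inequality requires Σ ≤ 1; here Σ = 1.21875 > 1, so no such prefix code exists.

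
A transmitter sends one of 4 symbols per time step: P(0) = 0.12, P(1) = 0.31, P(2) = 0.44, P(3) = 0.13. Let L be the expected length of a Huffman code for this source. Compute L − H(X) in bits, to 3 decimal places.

Entropy H = −Σ p log₂ p ≈ 1.7947 bits.
Huffman merges: 3/25+13/100→1/4; 1/4+31/100→14/25; 11/25+14/25→1. L = 181/100 ≈ 1.8100.
L − H = 1.8100 − 1.7947 = 0.015 bits.

0.015 bits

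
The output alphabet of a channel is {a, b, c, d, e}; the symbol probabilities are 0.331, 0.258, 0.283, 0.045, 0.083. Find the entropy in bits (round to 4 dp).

H = −Σ pᵢ log₂ pᵢ.
−0.331·log₂(0.331) = 0.5280
−0.258·log₂(0.258) = 0.5043
−0.283·log₂(0.283) = 0.5154
−0.045·log₂(0.045) = 0.2013
−0.083·log₂(0.083) = 0.2980
Sum ≈ 2.0470 → 2.0470 bits.

2.0470 bits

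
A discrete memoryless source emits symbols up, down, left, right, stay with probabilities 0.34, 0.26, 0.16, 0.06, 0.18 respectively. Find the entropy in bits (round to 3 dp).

H = −Σ pᵢ log₂ pᵢ.
−0.34·log₂(0.34) = 0.5292
−0.26·log₂(0.26) = 0.5053
−0.16·log₂(0.16) = 0.4230
−0.06·log₂(0.06) = 0.2435
−0.18·log₂(0.18) = 0.4453
Sum ≈ 2.1463 → 2.146 bits.

2.146 bits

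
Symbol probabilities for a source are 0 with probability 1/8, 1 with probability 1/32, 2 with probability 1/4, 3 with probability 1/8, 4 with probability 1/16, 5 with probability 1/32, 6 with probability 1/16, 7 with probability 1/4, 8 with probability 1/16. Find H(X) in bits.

2.8125 bits

Each probability is a power of 1/2, so log₂(1/p) is an integer.
H = Σ p·log₂(1/p) = 1/8·3 + 1/32·5 + 1/4·2 + 1/8·3 + 1/16·4 + 1/32·5 + 1/16·4 + 1/4·2 + 1/16·4 = 2.8125 bits.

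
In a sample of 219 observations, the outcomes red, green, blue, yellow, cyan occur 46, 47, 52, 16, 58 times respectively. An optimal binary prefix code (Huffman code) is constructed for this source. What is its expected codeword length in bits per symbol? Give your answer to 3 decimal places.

2.283 bits/symbol

Probabilities are the counts divided by 219.
Repeatedly combine the two least-probable nodes; the expected code length is the sum of the merged weights.
merge 16/219 + 46/219 → 62/219
merge 47/219 + 52/219 → 33/73
merge 58/219 + 62/219 → 40/73
merge 33/73 + 40/73 → 1
L = 62/219 + 33/73 + 40/73 + 1 = 500/219 ≈ 2.283 bits/symbol.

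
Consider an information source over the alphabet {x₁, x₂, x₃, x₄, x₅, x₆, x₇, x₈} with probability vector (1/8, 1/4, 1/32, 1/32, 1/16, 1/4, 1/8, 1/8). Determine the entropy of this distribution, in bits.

2.6875 bits

Each probability is a power of 1/2, so log₂(1/p) is an integer.
H = Σ p·log₂(1/p) = 1/8·3 + 1/4·2 + 1/32·5 + 1/32·5 + 1/16·4 + 1/4·2 + 1/8·3 + 1/8·3 = 2.6875 bits.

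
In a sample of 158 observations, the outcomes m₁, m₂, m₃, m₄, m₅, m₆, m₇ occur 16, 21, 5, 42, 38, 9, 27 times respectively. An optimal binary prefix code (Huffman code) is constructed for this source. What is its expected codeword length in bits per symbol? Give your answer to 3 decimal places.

2.582 bits/symbol

Probabilities are the counts divided by 158.
Repeatedly combine the two least-probable nodes; the expected code length is the sum of the merged weights.
merge 5/158 + 9/158 → 7/79
merge 7/79 + 8/79 → 15/79
merge 21/158 + 27/158 → 24/79
merge 15/79 + 19/79 → 34/79
merge 21/79 + 24/79 → 45/79
merge 34/79 + 45/79 → 1
L = 7/79 + 15/79 + 24/79 + 34/79 + 45/79 + 1 = 204/79 ≈ 2.582 bits/symbol.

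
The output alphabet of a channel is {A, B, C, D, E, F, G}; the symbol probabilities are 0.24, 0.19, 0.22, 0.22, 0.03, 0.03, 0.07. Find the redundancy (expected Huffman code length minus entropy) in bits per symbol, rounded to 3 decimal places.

0.027 bits

Entropy H = −Σ p log₂ p ≈ 2.4826 bits.
Huffman merges: 3/100+3/100→3/50; 3/50+7/100→13/100; 13/100+19/100→8/25; 11/50+11/50→11/25; 6/25+8/25→14/25; 11/25+14/25→1. L = 251/100 ≈ 2.5100.
L − H = 2.5100 − 2.4826 = 0.027 bits.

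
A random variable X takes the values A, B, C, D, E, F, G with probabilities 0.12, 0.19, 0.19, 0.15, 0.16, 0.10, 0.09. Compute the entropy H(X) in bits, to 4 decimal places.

H = −Σ pᵢ log₂ pᵢ.
−0.12·log₂(0.12) = 0.3671
−0.19·log₂(0.19) = 0.4552
−0.19·log₂(0.19) = 0.4552
−0.15·log₂(0.15) = 0.4105
−0.16·log₂(0.16) = 0.4230
−0.10·log₂(0.10) = 0.3322
−0.09·log₂(0.09) = 0.3127
Sum ≈ 2.7559 → 2.7559 bits.

2.7559 bits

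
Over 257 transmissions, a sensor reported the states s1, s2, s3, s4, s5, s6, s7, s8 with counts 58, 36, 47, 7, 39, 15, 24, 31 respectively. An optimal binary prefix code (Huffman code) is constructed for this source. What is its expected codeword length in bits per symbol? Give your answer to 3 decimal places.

2.856 bits/symbol

Probabilities are the counts divided by 257.
Repeatedly combine the two least-probable nodes; the expected code length is the sum of the merged weights.
merge 7/257 + 15/257 → 22/257
merge 22/257 + 24/257 → 46/257
merge 31/257 + 36/257 → 67/257
merge 39/257 + 46/257 → 85/257
merge 47/257 + 58/257 → 105/257
merge 67/257 + 85/257 → 152/257
merge 105/257 + 152/257 → 1
L = 22/257 + 46/257 + 67/257 + 85/257 + 105/257 + 152/257 + 1 = 734/257 ≈ 2.856 bits/symbol.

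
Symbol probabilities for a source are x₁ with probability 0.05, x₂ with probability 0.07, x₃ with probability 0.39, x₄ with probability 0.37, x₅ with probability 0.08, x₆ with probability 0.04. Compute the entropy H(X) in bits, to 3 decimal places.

H = −Σ pᵢ log₂ pᵢ.
−0.05·log₂(0.05) = 0.2161
−0.07·log₂(0.07) = 0.2686
−0.39·log₂(0.39) = 0.5298
−0.37·log₂(0.37) = 0.5307
−0.08·log₂(0.08) = 0.2915
−0.04·log₂(0.04) = 0.1858
Sum ≈ 2.0224 → 2.022 bits.

2.022 bits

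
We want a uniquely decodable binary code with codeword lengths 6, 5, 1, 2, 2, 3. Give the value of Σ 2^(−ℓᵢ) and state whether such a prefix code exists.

With common denominator 2^6 = 64: Σ 2^(−ℓᵢ) = 1/64 + 2/64 + 32/64 + 16/64 + 16/64 + 8/64 = 75/64 = 1.171875.
Kraft's inequality requires Σ ≤ 1; here Σ = 1.171875 > 1, so no such prefix code exists.

1.171875; no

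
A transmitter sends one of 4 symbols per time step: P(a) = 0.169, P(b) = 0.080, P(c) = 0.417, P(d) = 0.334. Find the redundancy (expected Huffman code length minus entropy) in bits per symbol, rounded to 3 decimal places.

0.052 bits

Entropy H = −Σ p log₂ p ≈ 1.7796 bits.
Huffman merges: 2/25+169/1000→249/1000; 249/1000+167/500→583/1000; 417/1000+583/1000→1. L = 229/125 ≈ 1.8320.
L − H = 1.8320 − 1.7796 = 0.052 bits.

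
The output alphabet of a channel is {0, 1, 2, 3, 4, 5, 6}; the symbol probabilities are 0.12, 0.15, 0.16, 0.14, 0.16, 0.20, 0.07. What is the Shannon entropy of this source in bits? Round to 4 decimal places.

2.7537 bits

H = −Σ pᵢ log₂ pᵢ.
−0.12·log₂(0.12) = 0.3671
−0.15·log₂(0.15) = 0.4105
−0.16·log₂(0.16) = 0.4230
−0.14·log₂(0.14) = 0.3971
−0.16·log₂(0.16) = 0.4230
−0.20·log₂(0.20) = 0.4644
−0.07·log₂(0.07) = 0.2686
Sum ≈ 2.7537 → 2.7537 bits.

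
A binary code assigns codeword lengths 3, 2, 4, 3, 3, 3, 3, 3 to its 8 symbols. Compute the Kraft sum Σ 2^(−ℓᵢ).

1.0625

With common denominator 2^4 = 16: Σ 2^(−ℓᵢ) = 2/16 + 4/16 + 1/16 + 2/16 + 2/16 + 2/16 + 2/16 + 2/16 = 17/16 = 1.0625.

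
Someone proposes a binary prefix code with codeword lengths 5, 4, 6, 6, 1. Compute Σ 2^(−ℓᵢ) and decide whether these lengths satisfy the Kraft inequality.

With common denominator 2^6 = 64: Σ 2^(−ℓᵢ) = 2/64 + 4/64 + 1/64 + 1/64 + 32/64 = 40/64 = 0.625.
Kraft's inequality requires Σ ≤ 1; here Σ = 0.625 ≤ 1, so such a prefix code exists.

0.625; yes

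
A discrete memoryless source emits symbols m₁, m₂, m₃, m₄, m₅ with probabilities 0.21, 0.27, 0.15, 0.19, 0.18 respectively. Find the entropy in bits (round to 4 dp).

H = −Σ pᵢ log₂ pᵢ.
−0.21·log₂(0.21) = 0.4728
−0.27·log₂(0.27) = 0.5100
−0.15·log₂(0.15) = 0.4105
−0.19·log₂(0.19) = 0.4552
−0.18·log₂(0.18) = 0.4453
Sum ≈ 2.2939 → 2.2939 bits.

2.2939 bits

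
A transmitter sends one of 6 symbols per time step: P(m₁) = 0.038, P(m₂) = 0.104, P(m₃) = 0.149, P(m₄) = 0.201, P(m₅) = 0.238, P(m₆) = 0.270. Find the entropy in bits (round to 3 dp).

2.396 bits

H = −Σ pᵢ log₂ pᵢ.
−0.038·log₂(0.038) = 0.1793
−0.104·log₂(0.104) = 0.3396
−0.149·log₂(0.149) = 0.4092
−0.201·log₂(0.201) = 0.4653
−0.238·log₂(0.238) = 0.4929
−0.270·log₂(0.270) = 0.5100
Sum ≈ 2.3963 → 2.396 bits.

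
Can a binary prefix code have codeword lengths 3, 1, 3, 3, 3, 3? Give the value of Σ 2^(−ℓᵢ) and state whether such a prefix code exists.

1.125; no

With common denominator 2^3 = 8: Σ 2^(−ℓᵢ) = 1/8 + 4/8 + 1/8 + 1/8 + 1/8 + 1/8 = 9/8 = 1.125.
Kraft's inequality requires Σ ≤ 1; here Σ = 1.125 > 1, so no such prefix code exists.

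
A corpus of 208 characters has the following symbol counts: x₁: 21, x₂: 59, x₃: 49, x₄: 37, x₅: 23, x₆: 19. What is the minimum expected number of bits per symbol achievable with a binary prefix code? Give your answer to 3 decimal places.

Probabilities are the counts divided by 208.
Repeatedly combine the two least-probable nodes; the expected code length is the sum of the merged weights.
merge 19/208 + 21/208 → 5/26
merge 23/208 + 37/208 → 15/52
merge 5/26 + 49/208 → 89/208
merge 59/208 + 15/52 → 119/208
merge 89/208 + 119/208 → 1
L = 5/26 + 15/52 + 89/208 + 119/208 + 1 = 129/52 ≈ 2.481 bits/symbol.

2.481 bits/symbol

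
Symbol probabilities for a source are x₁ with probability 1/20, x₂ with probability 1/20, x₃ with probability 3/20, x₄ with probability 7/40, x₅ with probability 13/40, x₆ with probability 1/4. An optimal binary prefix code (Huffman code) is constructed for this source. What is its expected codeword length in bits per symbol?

Repeatedly combine the two least-probable nodes; the expected code length is the sum of the merged weights.
merge 1/20 + 1/20 → 1/10
merge 1/10 + 3/20 → 1/4
merge 7/40 + 1/4 → 17/40
merge 1/4 + 13/40 → 23/40
merge 17/40 + 23/40 → 1
L = 1/10 + 1/4 + 17/40 + 23/40 + 1 = 47/20 = 2.35 bits/symbol.

2.35 bits/symbol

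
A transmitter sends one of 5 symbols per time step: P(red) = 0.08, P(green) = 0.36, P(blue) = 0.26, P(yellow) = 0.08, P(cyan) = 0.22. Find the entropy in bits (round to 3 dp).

2.099 bits

H = −Σ pᵢ log₂ pᵢ.
−0.08·log₂(0.08) = 0.2915
−0.36·log₂(0.36) = 0.5306
−0.26·log₂(0.26) = 0.5053
−0.08·log₂(0.08) = 0.2915
−0.22·log₂(0.22) = 0.4806
Sum ≈ 2.0995 → 2.099 bits.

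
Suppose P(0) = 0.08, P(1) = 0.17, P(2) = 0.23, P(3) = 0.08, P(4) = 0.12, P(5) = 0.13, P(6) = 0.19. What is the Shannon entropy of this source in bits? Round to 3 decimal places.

2.710 bits

H = −Σ pᵢ log₂ pᵢ.
−0.08·log₂(0.08) = 0.2915
−0.17·log₂(0.17) = 0.4346
−0.23·log₂(0.23) = 0.4877
−0.08·log₂(0.08) = 0.2915
−0.12·log₂(0.12) = 0.3671
−0.13·log₂(0.13) = 0.3826
−0.19·log₂(0.19) = 0.4552
Sum ≈ 2.7102 → 2.710 bits.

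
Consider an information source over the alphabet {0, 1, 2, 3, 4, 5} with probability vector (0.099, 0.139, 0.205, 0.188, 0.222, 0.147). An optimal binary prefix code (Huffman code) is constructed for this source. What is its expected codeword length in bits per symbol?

Repeatedly combine the two least-probable nodes; the expected code length is the sum of the merged weights.
merge 99/1000 + 139/1000 → 119/500
merge 147/1000 + 47/250 → 67/200
merge 41/200 + 111/500 → 427/1000
merge 119/500 + 67/200 → 573/1000
merge 427/1000 + 573/1000 → 1
L = 119/500 + 67/200 + 427/1000 + 573/1000 + 1 = 2573/1000 = 2.573 bits/symbol.

2.573 bits/symbol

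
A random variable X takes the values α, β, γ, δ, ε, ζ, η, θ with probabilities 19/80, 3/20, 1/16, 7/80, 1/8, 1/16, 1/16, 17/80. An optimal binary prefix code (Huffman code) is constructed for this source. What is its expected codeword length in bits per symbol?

Repeatedly combine the two least-probable nodes; the expected code length is the sum of the merged weights.
merge 1/16 + 1/16 → 1/8
merge 1/16 + 7/80 → 3/20
merge 1/8 + 1/8 → 1/4
merge 3/20 + 3/20 → 3/10
merge 17/80 + 19/80 → 9/20
merge 1/4 + 3/10 → 11/20
merge 9/20 + 11/20 → 1
L = 1/8 + 3/20 + 1/4 + 3/10 + 9/20 + 11/20 + 1 = 113/40 = 2.825 bits/symbol.

2.825 bits/symbol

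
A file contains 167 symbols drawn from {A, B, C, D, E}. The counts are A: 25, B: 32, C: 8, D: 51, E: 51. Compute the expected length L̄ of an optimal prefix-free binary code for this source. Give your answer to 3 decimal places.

2.198 bits/symbol

Probabilities are the counts divided by 167.
Repeatedly combine the two least-probable nodes; the expected code length is the sum of the merged weights.
merge 8/167 + 25/167 → 33/167
merge 32/167 + 33/167 → 65/167
merge 51/167 + 51/167 → 102/167
merge 65/167 + 102/167 → 1
L = 33/167 + 65/167 + 102/167 + 1 = 367/167 ≈ 2.198 bits/symbol.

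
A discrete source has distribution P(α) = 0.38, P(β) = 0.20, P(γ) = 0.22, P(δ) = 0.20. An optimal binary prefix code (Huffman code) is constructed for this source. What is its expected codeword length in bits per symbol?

2 bits/symbol

Repeatedly combine the two least-probable nodes; the expected code length is the sum of the merged weights.
merge 1/5 + 1/5 → 2/5
merge 11/50 + 19/50 → 3/5
merge 2/5 + 3/5 → 1
L = 2/5 + 3/5 + 1 = 2 bits/symbol.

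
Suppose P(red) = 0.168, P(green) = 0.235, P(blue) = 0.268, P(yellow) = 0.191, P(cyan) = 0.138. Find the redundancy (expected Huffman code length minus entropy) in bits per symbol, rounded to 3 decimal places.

0.023 bits

Entropy H = −Σ p log₂ p ≈ 2.2829 bits.
Huffman merges: 69/500+21/125→153/500; 191/1000+47/200→213/500; 67/250+153/500→287/500; 213/500+287/500→1. L = 1153/500 ≈ 2.3060.
L − H = 2.3060 − 2.2829 = 0.023 bits.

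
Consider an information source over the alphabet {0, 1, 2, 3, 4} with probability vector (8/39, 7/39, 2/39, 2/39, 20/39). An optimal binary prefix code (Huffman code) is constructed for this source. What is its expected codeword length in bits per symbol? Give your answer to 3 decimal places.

Repeatedly combine the two least-probable nodes; the expected code length is the sum of the merged weights.
merge 2/39 + 2/39 → 4/39
merge 4/39 + 7/39 → 11/39
merge 8/39 + 11/39 → 19/39
merge 19/39 + 20/39 → 1
L = 4/39 + 11/39 + 19/39 + 1 = 73/39 ≈ 1.872 bits/symbol.

1.872 bits/symbol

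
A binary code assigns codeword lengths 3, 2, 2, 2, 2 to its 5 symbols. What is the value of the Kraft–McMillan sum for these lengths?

With common denominator 2^3 = 8: Σ 2^(−ℓᵢ) = 1/8 + 2/8 + 2/8 + 2/8 + 2/8 = 9/8 = 1.125.

1.125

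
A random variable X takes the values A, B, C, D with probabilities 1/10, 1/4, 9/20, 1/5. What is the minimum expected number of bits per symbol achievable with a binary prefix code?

1.85 bits/symbol

Repeatedly combine the two least-probable nodes; the expected code length is the sum of the merged weights.
merge 1/10 + 1/5 → 3/10
merge 1/4 + 3/10 → 11/20
merge 9/20 + 11/20 → 1
L = 3/10 + 11/20 + 1 = 37/20 = 1.85 bits/symbol.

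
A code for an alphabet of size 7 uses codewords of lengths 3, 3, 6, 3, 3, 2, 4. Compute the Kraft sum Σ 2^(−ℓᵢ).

0.828125

With common denominator 2^6 = 64: Σ 2^(−ℓᵢ) = 8/64 + 8/64 + 1/64 + 8/64 + 8/64 + 16/64 + 4/64 = 53/64 = 0.828125.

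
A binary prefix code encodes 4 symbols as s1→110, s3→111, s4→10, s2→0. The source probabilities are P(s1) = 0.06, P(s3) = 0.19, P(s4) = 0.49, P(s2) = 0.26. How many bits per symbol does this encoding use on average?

1.99 bits/symbol

L̄ = Σ pᵢ·ℓᵢ = 0.06·3 + 0.19·3 + 0.49·2 + 0.26·1 = 1.99 bits/symbol.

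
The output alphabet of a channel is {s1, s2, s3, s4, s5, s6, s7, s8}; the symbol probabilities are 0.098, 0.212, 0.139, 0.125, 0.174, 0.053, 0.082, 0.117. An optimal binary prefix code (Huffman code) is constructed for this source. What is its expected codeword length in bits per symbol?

2.923 bits/symbol

Repeatedly combine the two least-probable nodes; the expected code length is the sum of the merged weights.
merge 53/1000 + 41/500 → 27/200
merge 49/500 + 117/1000 → 43/200
merge 1/8 + 27/200 → 13/50
merge 139/1000 + 87/500 → 313/1000
merge 53/250 + 43/200 → 427/1000
merge 13/50 + 313/1000 → 573/1000
merge 427/1000 + 573/1000 → 1
L = 27/200 + 43/200 + 13/50 + 313/1000 + 427/1000 + 573/1000 + 1 = 2923/1000 = 2.923 bits/symbol.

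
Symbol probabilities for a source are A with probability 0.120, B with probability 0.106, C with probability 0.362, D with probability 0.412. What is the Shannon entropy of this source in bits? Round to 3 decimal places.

1.768 bits

H = −Σ pᵢ log₂ pᵢ.
−0.120·log₂(0.120) = 0.3671
−0.106·log₂(0.106) = 0.3432
−0.362·log₂(0.362) = 0.5307
−0.412·log₂(0.412) = 0.5271
Sum ≈ 1.7680 → 1.768 bits.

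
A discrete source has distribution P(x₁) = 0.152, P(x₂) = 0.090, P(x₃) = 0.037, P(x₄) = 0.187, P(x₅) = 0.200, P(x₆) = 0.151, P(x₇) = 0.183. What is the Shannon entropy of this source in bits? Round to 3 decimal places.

2.679 bits

H = −Σ pᵢ log₂ pᵢ.
−0.152·log₂(0.152) = 0.4131
−0.090·log₂(0.090) = 0.3127
−0.037·log₂(0.037) = 0.1760
−0.187·log₂(0.187) = 0.4523
−0.200·log₂(0.200) = 0.4644
−0.151·log₂(0.151) = 0.4118
−0.183·log₂(0.183) = 0.4484
Sum ≈ 2.6787 → 2.679 bits.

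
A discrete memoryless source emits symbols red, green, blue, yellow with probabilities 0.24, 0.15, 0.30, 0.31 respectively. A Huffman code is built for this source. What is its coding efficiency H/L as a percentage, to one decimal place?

Entropy H = −Σ p log₂ p ≈ 1.9496 bits.
Huffman merges: 3/20+6/25→39/100; 3/10+31/100→61/100; 39/100+61/100→1. L = 2 ≈ 2.0000.
Efficiency = H/L = 1.9496/2.0000 = 97.5%.

97.5%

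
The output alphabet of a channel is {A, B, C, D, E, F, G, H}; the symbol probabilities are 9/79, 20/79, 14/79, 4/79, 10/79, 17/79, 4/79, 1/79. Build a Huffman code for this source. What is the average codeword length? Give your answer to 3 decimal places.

Repeatedly combine the two least-probable nodes; the expected code length is the sum of the merged weights.
merge 1/79 + 4/79 → 5/79
merge 4/79 + 5/79 → 9/79
merge 9/79 + 9/79 → 18/79
merge 10/79 + 14/79 → 24/79
merge 17/79 + 18/79 → 35/79
merge 20/79 + 24/79 → 44/79
merge 35/79 + 44/79 → 1
L = 5/79 + 9/79 + 18/79 + 24/79 + 35/79 + 44/79 + 1 = 214/79 ≈ 2.709 bits/symbol.

2.709 bits/symbol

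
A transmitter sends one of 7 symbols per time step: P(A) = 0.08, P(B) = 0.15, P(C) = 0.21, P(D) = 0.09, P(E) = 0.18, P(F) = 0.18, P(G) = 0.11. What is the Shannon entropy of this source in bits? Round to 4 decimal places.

H = −Σ pᵢ log₂ pᵢ.
−0.08·log₂(0.08) = 0.2915
−0.15·log₂(0.15) = 0.4105
−0.21·log₂(0.21) = 0.4728
−0.09·log₂(0.09) = 0.3127
−0.18·log₂(0.18) = 0.4453
−0.18·log₂(0.18) = 0.4453
−0.11·log₂(0.11) = 0.3503
Sum ≈ 2.7284 → 2.7284 bits.

2.7284 bits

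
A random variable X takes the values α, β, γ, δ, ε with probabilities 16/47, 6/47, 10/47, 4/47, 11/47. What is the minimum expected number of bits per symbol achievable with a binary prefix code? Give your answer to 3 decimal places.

Repeatedly combine the two least-probable nodes; the expected code length is the sum of the merged weights.
merge 4/47 + 6/47 → 10/47
merge 10/47 + 10/47 → 20/47
merge 11/47 + 16/47 → 27/47
merge 20/47 + 27/47 → 1
L = 10/47 + 20/47 + 27/47 + 1 = 104/47 ≈ 2.213 bits/symbol.

2.213 bits/symbol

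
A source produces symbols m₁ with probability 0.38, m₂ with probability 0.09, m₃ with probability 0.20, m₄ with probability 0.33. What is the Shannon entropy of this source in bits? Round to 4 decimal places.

H = −Σ pᵢ log₂ pᵢ.
−0.38·log₂(0.38) = 0.5305
−0.09·log₂(0.09) = 0.3127
−0.20·log₂(0.20) = 0.4644
−0.33·log₂(0.33) = 0.5278
Sum ≈ 1.8353 → 1.8353 bits.

1.8353 bits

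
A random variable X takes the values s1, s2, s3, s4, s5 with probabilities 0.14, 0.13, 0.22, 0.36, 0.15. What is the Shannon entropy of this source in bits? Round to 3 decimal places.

H = −Σ pᵢ log₂ pᵢ.
−0.14·log₂(0.14) = 0.3971
−0.13·log₂(0.13) = 0.3826
−0.22·log₂(0.22) = 0.4806
−0.36·log₂(0.36) = 0.5306
−0.15·log₂(0.15) = 0.4105
Sum ≈ 2.2015 → 2.201 bits.

2.201 bits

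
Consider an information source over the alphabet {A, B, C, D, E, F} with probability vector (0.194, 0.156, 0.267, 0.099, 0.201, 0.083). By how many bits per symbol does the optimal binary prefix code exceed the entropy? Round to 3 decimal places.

Entropy H = −Σ p log₂ p ≈ 2.4794 bits.
Huffman merges: 83/1000+99/1000→91/500; 39/250+91/500→169/500; 97/500+201/1000→79/200; 267/1000+169/500→121/200; 79/200+121/200→1. L = 63/25 ≈ 2.5200.
L − H = 2.5200 − 2.4794 = 0.041 bits.

0.041 bits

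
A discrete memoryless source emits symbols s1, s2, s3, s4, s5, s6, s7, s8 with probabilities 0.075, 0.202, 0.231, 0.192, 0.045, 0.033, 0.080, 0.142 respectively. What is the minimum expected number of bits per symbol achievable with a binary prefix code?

2.798 bits/symbol

Repeatedly combine the two least-probable nodes; the expected code length is the sum of the merged weights.
merge 33/1000 + 9/200 → 39/500
merge 3/40 + 39/500 → 153/1000
merge 2/25 + 71/500 → 111/500
merge 153/1000 + 24/125 → 69/200
merge 101/500 + 111/500 → 53/125
merge 231/1000 + 69/200 → 72/125
merge 53/125 + 72/125 → 1
L = 39/500 + 153/1000 + 111/500 + 69/200 + 53/125 + 72/125 + 1 = 1399/500 = 2.798 bits/symbol.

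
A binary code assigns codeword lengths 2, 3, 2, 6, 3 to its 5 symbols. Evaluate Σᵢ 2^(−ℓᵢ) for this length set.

With common denominator 2^6 = 64: Σ 2^(−ℓᵢ) = 16/64 + 8/64 + 16/64 + 1/64 + 8/64 = 49/64 = 0.765625.

0.765625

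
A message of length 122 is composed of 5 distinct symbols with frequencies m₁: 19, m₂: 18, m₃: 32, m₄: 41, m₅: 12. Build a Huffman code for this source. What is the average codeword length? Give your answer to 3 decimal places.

Probabilities are the counts divided by 122.
Repeatedly combine the two least-probable nodes; the expected code length is the sum of the merged weights.
merge 6/61 + 9/61 → 15/61
merge 19/122 + 15/61 → 49/122
merge 16/61 + 41/122 → 73/122
merge 49/122 + 73/122 → 1
L = 15/61 + 49/122 + 73/122 + 1 = 137/61 ≈ 2.246 bits/symbol.

2.246 bits/symbol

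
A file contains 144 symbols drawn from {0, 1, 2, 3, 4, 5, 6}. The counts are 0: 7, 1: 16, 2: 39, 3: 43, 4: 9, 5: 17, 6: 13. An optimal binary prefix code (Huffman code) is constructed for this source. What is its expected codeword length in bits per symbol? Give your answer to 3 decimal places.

2.542 bits/symbol

Probabilities are the counts divided by 144.
Repeatedly combine the two least-probable nodes; the expected code length is the sum of the merged weights.
merge 7/144 + 1/16 → 1/9
merge 13/144 + 1/9 → 29/144
merge 1/9 + 17/144 → 11/48
merge 29/144 + 11/48 → 31/72
merge 13/48 + 43/144 → 41/72
merge 31/72 + 41/72 → 1
L = 1/9 + 29/144 + 11/48 + 31/72 + 41/72 + 1 = 61/24 ≈ 2.542 bits/symbol.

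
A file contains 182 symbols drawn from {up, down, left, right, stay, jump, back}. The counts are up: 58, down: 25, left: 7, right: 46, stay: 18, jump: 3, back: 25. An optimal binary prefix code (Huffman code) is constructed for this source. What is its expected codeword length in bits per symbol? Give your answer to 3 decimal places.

2.484 bits/symbol

Probabilities are the counts divided by 182.
Repeatedly combine the two least-probable nodes; the expected code length is the sum of the merged weights.
merge 3/182 + 1/26 → 5/91
merge 5/91 + 9/91 → 2/13
merge 25/182 + 25/182 → 25/91
merge 2/13 + 23/91 → 37/91
merge 25/91 + 29/91 → 54/91
merge 37/91 + 54/91 → 1
L = 5/91 + 2/13 + 25/91 + 37/91 + 54/91 + 1 = 226/91 ≈ 2.484 bits/symbol.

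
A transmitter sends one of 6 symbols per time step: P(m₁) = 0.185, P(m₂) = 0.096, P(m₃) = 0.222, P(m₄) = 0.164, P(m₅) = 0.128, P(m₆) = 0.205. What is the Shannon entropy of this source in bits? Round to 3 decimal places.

H = −Σ pᵢ log₂ pᵢ.
−0.185·log₂(0.185) = 0.4504
−0.096·log₂(0.096) = 0.3246
−0.222·log₂(0.222) = 0.4820
−0.164·log₂(0.164) = 0.4278
−0.128·log₂(0.128) = 0.3796
−0.205·log₂(0.205) = 0.4687
Sum ≈ 2.5330 → 2.533 bits.

2.533 bits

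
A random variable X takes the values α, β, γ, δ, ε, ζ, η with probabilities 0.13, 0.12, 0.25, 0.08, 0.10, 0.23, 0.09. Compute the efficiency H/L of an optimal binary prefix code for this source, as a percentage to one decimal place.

99.4%

Entropy H = −Σ p log₂ p ≈ 2.6737 bits.
Huffman merges: 2/25+9/100→17/100; 1/10+3/25→11/50; 13/100+17/100→3/10; 11/50+23/100→9/20; 1/4+3/10→11/20; 9/20+11/20→1. L = 269/100 ≈ 2.6900.
Efficiency = H/L = 2.6737/2.6900 = 99.4%.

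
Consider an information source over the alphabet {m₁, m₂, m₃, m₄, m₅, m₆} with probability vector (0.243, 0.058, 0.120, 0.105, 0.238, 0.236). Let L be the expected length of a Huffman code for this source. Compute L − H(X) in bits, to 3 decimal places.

Entropy H = −Σ p log₂ p ≈ 2.4272 bits.
Huffman merges: 29/500+21/200→163/1000; 3/25+163/1000→283/1000; 59/250+119/500→237/500; 243/1000+283/1000→263/500; 237/500+263/500→1. L = 1223/500 ≈ 2.4460.
L − H = 2.4460 − 2.4272 = 0.019 bits.

0.019 bits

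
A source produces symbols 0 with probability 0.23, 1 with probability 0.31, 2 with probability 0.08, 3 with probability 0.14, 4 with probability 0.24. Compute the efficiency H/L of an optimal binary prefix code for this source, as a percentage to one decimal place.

98.8%

Entropy H = −Σ p log₂ p ≈ 2.1942 bits.
Huffman merges: 2/25+7/50→11/50; 11/50+23/100→9/20; 6/25+31/100→11/20; 9/20+11/20→1. L = 111/50 ≈ 2.2200.
Efficiency = H/L = 2.1942/2.2200 = 98.8%.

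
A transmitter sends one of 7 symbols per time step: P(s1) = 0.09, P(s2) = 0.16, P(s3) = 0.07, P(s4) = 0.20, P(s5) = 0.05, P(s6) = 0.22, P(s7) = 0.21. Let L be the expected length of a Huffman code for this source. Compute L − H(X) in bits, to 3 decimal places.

Entropy H = −Σ p log₂ p ≈ 2.6381 bits.
Huffman merges: 1/20+7/100→3/25; 9/100+3/25→21/100; 4/25+1/5→9/25; 21/100+21/100→21/50; 11/50+9/25→29/50; 21/50+29/50→1. L = 269/100 ≈ 2.6900.
L − H = 2.6900 − 2.6381 = 0.052 bits.

0.052 bits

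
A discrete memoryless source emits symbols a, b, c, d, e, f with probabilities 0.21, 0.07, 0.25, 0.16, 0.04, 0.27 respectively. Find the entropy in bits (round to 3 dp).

2.360 bits

H = −Σ pᵢ log₂ pᵢ.
−0.21·log₂(0.21) = 0.4728
−0.07·log₂(0.07) = 0.2686
−0.25·log₂(0.25) = 0.5000
−0.16·log₂(0.16) = 0.4230
−0.04·log₂(0.04) = 0.1858
−0.27·log₂(0.27) = 0.5100
Sum ≈ 2.3602 → 2.360 bits.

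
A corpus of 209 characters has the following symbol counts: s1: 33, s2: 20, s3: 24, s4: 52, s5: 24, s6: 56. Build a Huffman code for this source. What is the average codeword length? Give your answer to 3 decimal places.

Probabilities are the counts divided by 209.
Repeatedly combine the two least-probable nodes; the expected code length is the sum of the merged weights.
merge 20/209 + 24/209 → 4/19
merge 24/209 + 3/19 → 3/11
merge 4/19 + 52/209 → 96/209
merge 56/209 + 3/11 → 113/209
merge 96/209 + 113/209 → 1
L = 4/19 + 3/11 + 96/209 + 113/209 + 1 = 519/209 ≈ 2.483 bits/symbol.

2.483 bits/symbol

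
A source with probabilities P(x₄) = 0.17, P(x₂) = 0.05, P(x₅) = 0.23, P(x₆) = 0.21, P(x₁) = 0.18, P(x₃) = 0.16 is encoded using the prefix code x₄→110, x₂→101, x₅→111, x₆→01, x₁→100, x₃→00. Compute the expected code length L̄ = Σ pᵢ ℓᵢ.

2.63 bits/symbol

L̄ = Σ pᵢ·ℓᵢ = 0.17·3 + 0.05·3 + 0.23·3 + 0.21·2 + 0.18·3 + 0.16·2 = 2.63 bits/symbol.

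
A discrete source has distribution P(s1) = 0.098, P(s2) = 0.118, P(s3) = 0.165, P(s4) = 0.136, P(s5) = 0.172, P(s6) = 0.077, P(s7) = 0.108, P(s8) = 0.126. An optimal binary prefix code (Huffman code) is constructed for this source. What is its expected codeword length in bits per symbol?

Repeatedly combine the two least-probable nodes; the expected code length is the sum of the merged weights.
merge 77/1000 + 49/500 → 7/40
merge 27/250 + 59/500 → 113/500
merge 63/500 + 17/125 → 131/500
merge 33/200 + 43/250 → 337/1000
merge 7/40 + 113/500 → 401/1000
merge 131/500 + 337/1000 → 599/1000
merge 401/1000 + 599/1000 → 1
L = 7/40 + 113/500 + 131/500 + 337/1000 + 401/1000 + 599/1000 + 1 = 3 bits/symbol.

3 bits/symbol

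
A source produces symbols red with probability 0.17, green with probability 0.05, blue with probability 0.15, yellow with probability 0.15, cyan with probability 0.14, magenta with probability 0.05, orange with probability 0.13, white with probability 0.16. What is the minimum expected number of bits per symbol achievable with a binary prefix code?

Repeatedly combine the two least-probable nodes; the expected code length is the sum of the merged weights.
merge 1/20 + 1/20 → 1/10
merge 1/10 + 13/100 → 23/100
merge 7/50 + 3/20 → 29/100
merge 3/20 + 4/25 → 31/100
merge 17/100 + 23/100 → 2/5
merge 29/100 + 31/100 → 3/5
merge 2/5 + 3/5 → 1
L = 1/10 + 23/100 + 29/100 + 31/100 + 2/5 + 3/5 + 1 = 293/100 = 2.93 bits/symbol.

2.93 bits/symbol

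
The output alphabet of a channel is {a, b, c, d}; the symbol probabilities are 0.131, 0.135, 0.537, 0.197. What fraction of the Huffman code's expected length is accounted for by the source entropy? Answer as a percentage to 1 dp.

99.3%

Entropy H = −Σ p log₂ p ≈ 1.7176 bits.
Huffman merges: 131/1000+27/200→133/500; 197/1000+133/500→463/1000; 463/1000+537/1000→1. L = 1729/1000 ≈ 1.7290.
Efficiency = H/L = 1.7176/1.7290 = 99.3%.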